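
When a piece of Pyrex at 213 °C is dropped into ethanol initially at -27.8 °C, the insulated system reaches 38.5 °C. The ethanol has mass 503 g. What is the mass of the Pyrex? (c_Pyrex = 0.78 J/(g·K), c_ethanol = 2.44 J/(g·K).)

m ≈ 598 g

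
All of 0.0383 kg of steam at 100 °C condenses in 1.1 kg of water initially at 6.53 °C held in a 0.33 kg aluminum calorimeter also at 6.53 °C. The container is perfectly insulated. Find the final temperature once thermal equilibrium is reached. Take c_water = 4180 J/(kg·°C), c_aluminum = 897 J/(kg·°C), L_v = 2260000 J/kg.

Energy conservation, ΣQ = 0:
condense steam: −0.0383·2260000 = −86558
  condensate cools 100→T: 0.0383·4180·(T − 100) = 160.09(T − 100)
  original water: 4598(T − 6.53)
  aluminum cup: 0.33·897·(T − 6.53) = 296.01(T − 6.53)
5054.1 T = 86558 + 16009 + 31958 = 134525
T ≈ 26.62 °C — below 100 °C, confirming all the steam condensed.

T_f ≈ 26.6 °C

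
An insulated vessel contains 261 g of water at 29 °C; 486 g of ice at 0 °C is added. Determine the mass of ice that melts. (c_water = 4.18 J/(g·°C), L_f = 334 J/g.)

Cooling the water to 0 °C releases 261×4.18×29 = 31638 J.
Melting all 486 g of ice would need 486×334 = 162324 J.
31638 J < 162324 J, so only part of the ice melts and the system sits at 0 °C.
m_melt = 31638 / L_f = 94.73 g.

m_melted ≈ 94.7 g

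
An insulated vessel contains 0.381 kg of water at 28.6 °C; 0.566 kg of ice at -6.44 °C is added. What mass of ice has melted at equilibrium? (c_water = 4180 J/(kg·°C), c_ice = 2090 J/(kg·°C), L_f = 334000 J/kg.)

Water can give up m c ΔT = 0.381·4180·28.6 = 45548 J before reaching 0 °C.
Of that, 0.566·2090·6.44 = 7618.1 J goes to bring the ice to 0 °C, leaving 37930 J.
To melt every bit of ice: 0.566·334000 = 189044 J.
37930 J < 189044 J, so only part of the ice melts and the system sits at 0 °C.
Mass melted = 37930/334000 ≈ 0.1136 kg.

m_melted ≈ 0.114 kg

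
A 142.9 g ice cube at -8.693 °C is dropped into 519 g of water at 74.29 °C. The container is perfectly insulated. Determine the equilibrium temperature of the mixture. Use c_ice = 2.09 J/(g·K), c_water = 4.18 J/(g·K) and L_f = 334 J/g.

T_f ≈ 40.1 °C

Net heat exchanged in the isolated system is zero:
warm ice to 0 °C: 142.9·2.09·(0 − (-8.693)) = 2596.3
  fusion: m_ice L_f = 142.9·334 = 47729
  meltwater 0→T: 142.9·4.18·T = 597.32 T
  water: 2169.4(T − 74.29)
2766.7 T = 161166 − 50325 = 110841
T ≈ 40.06 °C (positive, so assuming full melt was valid).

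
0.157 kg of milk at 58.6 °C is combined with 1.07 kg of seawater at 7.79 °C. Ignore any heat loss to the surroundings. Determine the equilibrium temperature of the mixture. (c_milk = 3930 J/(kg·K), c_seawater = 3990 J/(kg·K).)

T_f ≈ 14.2 °C

Let T be the final temperature. ΣQ_i = 0:
0.157×3930×(T − 58.6) + 1.07×3990×(T − 7.79) = 0
617.01(T − 58.6) + 4269.3(T − 7.79) = 0
4886.3 T = 69415
T ≈ 14.21 °C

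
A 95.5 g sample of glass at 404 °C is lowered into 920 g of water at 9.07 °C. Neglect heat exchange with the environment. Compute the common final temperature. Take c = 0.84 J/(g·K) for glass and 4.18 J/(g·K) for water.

T_f ≈ 17.1 °C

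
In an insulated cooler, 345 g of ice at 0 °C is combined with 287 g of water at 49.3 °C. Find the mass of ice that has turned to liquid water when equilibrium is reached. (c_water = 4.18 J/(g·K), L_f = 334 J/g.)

Water can give up m c ΔT = 287·4.18·49.3 = 59143 J before reaching 0 °C.
Melting all 345 g of ice would need 345·334 = 115230 J.
59143 J < 115230 J, so only part of the ice melts and the system sits at 0 °C.
m_melt = 59143 / L_f = 177.1 g.

m_melted ≈ 177 g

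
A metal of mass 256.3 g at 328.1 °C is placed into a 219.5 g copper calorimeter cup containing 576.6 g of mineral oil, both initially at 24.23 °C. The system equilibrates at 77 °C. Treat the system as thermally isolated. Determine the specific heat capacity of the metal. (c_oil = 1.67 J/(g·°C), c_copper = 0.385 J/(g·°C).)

c ≈ 0.859 J/(g·°C)

Setting the total heat transfer to zero:
256.3×c×(77 − 328.1) + 576.6×1.67×(77 − 24.23) + 219.5×0.385×(77 − 24.23) = 0
-64357 c = -55273
c = -55273/-64357 ≈ 0.8588 J/(g·°C)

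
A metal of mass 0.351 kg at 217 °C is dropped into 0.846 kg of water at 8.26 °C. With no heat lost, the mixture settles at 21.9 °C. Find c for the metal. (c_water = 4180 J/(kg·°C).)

c ≈ 704 J/(kg·°C)

Heat gained plus heat lost sum to zero:
0.351·c·(21.9 − 217) + 0.846·4180·(21.9 − 8.26) = 0
-68.48 c = -48235
c = -48235/-68.48 ≈ 704.4 J/(kg·°C)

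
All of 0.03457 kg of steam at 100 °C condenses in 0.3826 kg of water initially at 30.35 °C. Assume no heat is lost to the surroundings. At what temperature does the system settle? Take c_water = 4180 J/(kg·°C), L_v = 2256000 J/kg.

T_f ≈ 80.8 °C

Conservation of energy gives ΣQ = 0:
latent heat released on condensation: 0.03457·2256000 = 77990
  condensed water 100 °C→T: 144.5(T − 100)
  original water: 1599.3(T − 30.35)
1743.8 T = 77990 + 14450 + 48538 = 140978
T ≈ 80.85 °C — below 100 °C, confirming all the steam condensed.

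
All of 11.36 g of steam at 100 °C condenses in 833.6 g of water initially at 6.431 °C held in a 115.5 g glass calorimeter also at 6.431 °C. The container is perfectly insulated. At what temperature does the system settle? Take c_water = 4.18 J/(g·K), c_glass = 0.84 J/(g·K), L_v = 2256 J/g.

T_f ≈ 14.7 °C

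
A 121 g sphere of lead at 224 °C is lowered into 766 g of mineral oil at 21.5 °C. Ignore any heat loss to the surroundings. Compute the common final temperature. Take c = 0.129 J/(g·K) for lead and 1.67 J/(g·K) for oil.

T_f ≈ 23.9 °C

T_f = Σ m_i c_i T_i / Σ m_i c_i:
T_f = (15.61·224 + 1279.2·21.5) / (15.61 + 1279.2)
    = 31000 / 1294.8 ≈ 23.94 °C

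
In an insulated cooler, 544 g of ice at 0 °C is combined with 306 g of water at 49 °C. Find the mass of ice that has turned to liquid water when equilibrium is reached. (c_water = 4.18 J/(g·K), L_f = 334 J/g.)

m_melted ≈ 188 g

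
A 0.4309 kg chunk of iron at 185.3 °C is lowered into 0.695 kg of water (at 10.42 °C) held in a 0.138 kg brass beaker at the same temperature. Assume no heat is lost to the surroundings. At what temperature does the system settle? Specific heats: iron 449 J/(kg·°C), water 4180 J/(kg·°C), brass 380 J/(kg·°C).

With ΣQ=0 the equilibrium temperature is the m·c-weighted mean:
T_f = (193.47·185.3 + 2905.1·10.42 + 52.44·10.42) / (193.47 + 2905.1 + 52.44)
    = 66668 / 3151 ≈ 21.16 °C

T_f ≈ 21.2 °C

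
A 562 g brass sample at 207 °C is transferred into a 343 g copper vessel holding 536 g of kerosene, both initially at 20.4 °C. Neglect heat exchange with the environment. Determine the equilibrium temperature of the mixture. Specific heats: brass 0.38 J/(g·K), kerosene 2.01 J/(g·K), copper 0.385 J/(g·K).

T_f ≈ 48.4 °C

Heat gained plus heat lost sum to zero:
562×0.38×(T − 207) + 536×2.01×(T − 20.4) + 343×0.385×(T − 20.4) = 0
213.56(T − 207) + 1077.4(T − 20.4) + 132.06(T − 20.4) = 0
1423 T = 68879
T = 68879/1423 ≈ 48.40 °C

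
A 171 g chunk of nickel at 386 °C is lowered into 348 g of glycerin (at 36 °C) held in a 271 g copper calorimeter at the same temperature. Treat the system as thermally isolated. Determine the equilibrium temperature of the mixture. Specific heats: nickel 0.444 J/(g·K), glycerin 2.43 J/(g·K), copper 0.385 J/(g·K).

T_f ≈ 61.9 °C

Let T be the final temperature. ΣQ_i = 0:
171·0.444·(T − 386) + 348·2.43·(T − 36) + 271·0.385·(T − 36) = 0
75.92(T − 386) + 845.64(T − 36) + 104.34(T − 36) = 0
(75.92 + 845.64 + 104.34) T = 75.92·386 + 845.64·36 + 104.34·36
T ≈ 61.90 °C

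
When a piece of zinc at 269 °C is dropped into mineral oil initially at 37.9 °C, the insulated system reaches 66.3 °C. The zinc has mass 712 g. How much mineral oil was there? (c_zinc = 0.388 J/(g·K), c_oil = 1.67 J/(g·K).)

m ≈ 1180 g

Net heat exchanged in the isolated system is zero:
712×0.388×(66.3 − 269) + m×1.67×(66.3 − 37.9) = 0
47.43 m = 55997
m = 55997/47.43 ≈ 1181 g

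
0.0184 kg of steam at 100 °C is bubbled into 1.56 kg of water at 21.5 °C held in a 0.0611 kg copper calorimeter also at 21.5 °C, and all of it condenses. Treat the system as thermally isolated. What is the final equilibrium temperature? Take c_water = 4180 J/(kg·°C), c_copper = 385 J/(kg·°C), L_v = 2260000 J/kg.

Net heat exchanged in the isolated system is zero:
steam→water at 100 °C releases m L_v = 0.0184×2260000 = 41584; condensate cools 100→T: 0.0184×4180×(T − 100) = 76.91(T − 100); original water: 6520.8(T − 21.5); copper cup: 0.0611×385×(T − 21.5) = 23.52(T − 21.5)
6621.2 T = 41584 + 7691.2 + 140703 = 189978
T ≈ 28.69 °C, under the boiling point, so the assumption holds.

T_f ≈ 28.7 °C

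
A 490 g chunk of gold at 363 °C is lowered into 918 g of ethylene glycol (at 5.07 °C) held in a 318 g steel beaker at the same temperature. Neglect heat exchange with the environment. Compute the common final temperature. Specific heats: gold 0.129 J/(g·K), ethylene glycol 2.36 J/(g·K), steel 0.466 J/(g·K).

Let T be the final temperature. ΣQ_i = 0:
490×0.129×(T − 363) + 918×2.36×(T − 5.07) + 318×0.466×(T − 5.07) = 0
63.21(T − 363) + 2166.5(T − 5.07) + 148.19(T − 5.07) = 0
2377.9 T = 34681
T = 34681 / 2377.9 = 14.6 °C

T_f ≈ 14.6 °C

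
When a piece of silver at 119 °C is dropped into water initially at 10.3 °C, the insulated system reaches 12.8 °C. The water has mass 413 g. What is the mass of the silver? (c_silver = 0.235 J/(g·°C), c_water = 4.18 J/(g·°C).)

m ≈ 173 g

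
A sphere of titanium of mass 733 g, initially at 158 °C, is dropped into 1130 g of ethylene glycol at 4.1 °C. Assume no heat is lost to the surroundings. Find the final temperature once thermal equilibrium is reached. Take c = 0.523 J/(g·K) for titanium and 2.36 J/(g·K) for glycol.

T_f ≈ 23.4 °C

Conservation of energy gives ΣQ = 0:
733·0.523·(T − 158) + 1130·2.36·(T − 4.1) = 0
383.36(T − 158) + 2666.8(T − 4.1) = 0
(383.36 + 2666.8) T = 383.36·158 + 2666.8·4.1
T ≈ 23.44 °C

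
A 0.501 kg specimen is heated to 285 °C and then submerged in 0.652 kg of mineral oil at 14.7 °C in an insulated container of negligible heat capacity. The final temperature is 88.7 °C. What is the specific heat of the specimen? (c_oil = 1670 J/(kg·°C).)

c ≈ 819 J/(kg·°C)

Let T be the final temperature. ΣQ_i = 0:
0.501·c·(88.7 − 285) + 0.652·1670·(88.7 − 14.7) = 0
-98.35 c = -80574
c = -80574/-98.35 ≈ 819.3 J/(kg·°C)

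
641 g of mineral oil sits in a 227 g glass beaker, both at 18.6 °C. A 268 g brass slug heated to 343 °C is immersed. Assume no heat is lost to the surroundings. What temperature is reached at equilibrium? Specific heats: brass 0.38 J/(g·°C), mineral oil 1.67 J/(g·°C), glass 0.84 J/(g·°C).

T_f ≈ 42.8 °C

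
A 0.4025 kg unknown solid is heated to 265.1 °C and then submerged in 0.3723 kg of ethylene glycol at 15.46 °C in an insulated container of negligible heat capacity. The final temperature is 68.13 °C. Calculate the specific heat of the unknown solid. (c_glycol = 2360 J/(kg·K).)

Conservation of energy gives ΣQ = 0:
0.4025·c·(68.13 − 265.1) + 0.3723·2360·(68.13 − 15.46) = 0
-79.28 c = -46277
c = -46277/-79.28 ≈ 583.7 J/(kg·K)

c ≈ 584 J/(kg·K)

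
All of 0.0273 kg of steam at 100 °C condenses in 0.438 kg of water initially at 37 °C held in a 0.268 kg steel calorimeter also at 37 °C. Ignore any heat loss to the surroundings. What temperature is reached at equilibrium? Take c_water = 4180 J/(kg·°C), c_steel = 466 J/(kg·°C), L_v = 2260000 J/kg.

T_f ≈ 70.3 °C

Energy balance with sensible and latent terms:
steam→water at 100 °C releases m L_v = 0.0273·2260000 = 61698
  condensate cools 100→T: 0.0273·4180·(T − 100) = 114.11(T − 100)
  original water: 1830.8(T − 37)
  steel cup: 0.268·466·(T − 37) = 124.89(T − 37)
2069.8 T = 61698 + 11411 + 72362 = 145471
T ≈ 70.28 °C, under the boiling point, so the assumption holds.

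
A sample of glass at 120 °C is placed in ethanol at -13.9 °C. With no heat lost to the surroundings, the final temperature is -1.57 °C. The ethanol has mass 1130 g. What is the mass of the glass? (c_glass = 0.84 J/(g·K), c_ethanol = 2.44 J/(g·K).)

Heat lost by the glass = heat gained by the ethanol:
m×0.84×(120 − -1.57) = 1130×2.44×(-1.57 − (-13.9))
102.12 m = 33996  ⇒  m ≈ 332.9 g

m ≈ 333 g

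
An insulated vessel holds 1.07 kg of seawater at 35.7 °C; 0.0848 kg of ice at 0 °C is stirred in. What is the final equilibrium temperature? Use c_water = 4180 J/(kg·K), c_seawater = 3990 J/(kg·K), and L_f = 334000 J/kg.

Heat gained plus heat lost sum to zero:
fusion: m_ice L_f = 0.0848×334000 = 28323; warm the meltwater: 354.46 T; seawater cools: 1.07×3990×(T − 35.7) = 4269.3(T − 35.7)
4623.8 T = 152414 − 28323 = 124091
T ≈ 26.84 °C — above 0 °C, consistent with complete melting.

T_f ≈ 26.8 °C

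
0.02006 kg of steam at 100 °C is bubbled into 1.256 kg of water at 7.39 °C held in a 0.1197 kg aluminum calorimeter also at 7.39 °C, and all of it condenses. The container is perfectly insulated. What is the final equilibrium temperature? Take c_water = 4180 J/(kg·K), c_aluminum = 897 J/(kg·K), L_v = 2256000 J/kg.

T_f ≈ 17.1 °C

Conservation of energy gives ΣQ = 0:
latent heat released on condensation: 0.02006×2256000 = 45255; condensate cools 100→T: 0.02006×4180×(T − 100) = 83.85(T − 100); original water: 5250.1(T − 7.39); aluminum cup: 0.1197×897×(T − 7.39) = 107.37(T − 7.39)
5441.3 T = 45255 + 8385.1 + 39592 = 93232
T ≈ 17.13 °C — below 100 °C, confirming all the steam condensed.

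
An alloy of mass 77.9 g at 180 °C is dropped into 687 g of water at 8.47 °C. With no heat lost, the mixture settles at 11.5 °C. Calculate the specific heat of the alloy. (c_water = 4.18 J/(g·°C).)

c ≈ 0.663 J/(g·°C)

Conservation of energy gives ΣQ = 0:
77.9·c·(11.5 − 180) + 687·4.18·(11.5 − 8.47) = 0
-13126 c = -8701.1
c = -8701.1/-13126 ≈ 0.6629 J/(g·°C)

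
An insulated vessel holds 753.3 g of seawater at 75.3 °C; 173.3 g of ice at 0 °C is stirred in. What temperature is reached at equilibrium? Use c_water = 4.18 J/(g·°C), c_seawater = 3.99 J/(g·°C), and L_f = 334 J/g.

Energy conservation, ΣQ = 0:
melt ice: 173.3×334 = 57882; meltwater 0→T: 173.3×4.18×T = 724.39 T; seawater cools: 753.3×3.99×(T − 75.3) = 3005.7(T − 75.3)
3730.1 T = 226327 − 57882 = 168445
T ≈ 45.16 °C. Since T > 0 °C, the all-ice-melts assumption holds.

T_f ≈ 45.2 °C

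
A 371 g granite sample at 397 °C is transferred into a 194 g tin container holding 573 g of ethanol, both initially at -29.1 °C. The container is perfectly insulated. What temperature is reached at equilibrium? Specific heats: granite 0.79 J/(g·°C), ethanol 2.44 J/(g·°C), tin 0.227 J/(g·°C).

Heat gained plus heat lost sum to zero:
371×0.79×(T − 397) + 573×2.44×(T − (-29.1)) + 194×0.227×(T − (-29.1)) = 0
1735.2 T = 74390
T = 74390/1735.2 ≈ 42.87 °C

T_f ≈ 42.9 °C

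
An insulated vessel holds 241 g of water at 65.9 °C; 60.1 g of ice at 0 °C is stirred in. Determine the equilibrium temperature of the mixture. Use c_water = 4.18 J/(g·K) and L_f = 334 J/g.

T_f ≈ 36.8 °C

Setting the total heat transfer to zero:
melt ice: 60.1×334 = 20073
  meltwater 0→T: 60.1×4.18×T = 251.22 T
  water: 1007.4(T − 65.9)
1258.6 T = 66386 − 20073 = 46313
T ≈ 36.80 °C. Since T > 0 °C, the all-ice-melts assumption holds.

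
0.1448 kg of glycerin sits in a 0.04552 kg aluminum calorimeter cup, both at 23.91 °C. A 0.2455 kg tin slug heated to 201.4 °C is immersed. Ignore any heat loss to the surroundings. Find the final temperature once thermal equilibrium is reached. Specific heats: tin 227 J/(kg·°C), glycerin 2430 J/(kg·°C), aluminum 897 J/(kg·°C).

T_f ≈ 46.0 °C

Setting the total heat transfer to zero:
0.2455×227×(T − 201.4) + 0.1448×2430×(T − 23.91) + 0.04552×897×(T − 23.91) = 0
55.73(T − 201.4) + 351.86(T − 23.91) + 40.83(T − 23.91) = 0
448.42 T = 20613
T ≈ 45.97 °C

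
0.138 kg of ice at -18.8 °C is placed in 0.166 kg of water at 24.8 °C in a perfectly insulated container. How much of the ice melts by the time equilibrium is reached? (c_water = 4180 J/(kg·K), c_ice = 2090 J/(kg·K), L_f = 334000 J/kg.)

m_melted ≈ 0.0353 kg

Cooling the water to 0 °C releases 0.166·4180·24.8 = 17208 J.
Of that, 0.138·2090·18.8 = 5422.3 J goes to bring the ice to 0 °C, leaving 11786 J.
Melting all 0.138 kg of ice would need 0.138·334000 = 46092 J.
That's not enough to melt it all — equilibrium is at 0 °C with ice remaining.
m_melted·334000 = 11786  ⇒  m_melted ≈ 0.03529 kg.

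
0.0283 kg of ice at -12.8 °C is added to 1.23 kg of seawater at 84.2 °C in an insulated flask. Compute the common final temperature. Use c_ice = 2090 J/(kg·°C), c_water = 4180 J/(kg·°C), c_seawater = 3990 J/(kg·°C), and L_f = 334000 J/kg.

T_f ≈ 80.2 °C

Conservation of energy gives ΣQ = 0:
warm ice to 0 °C: 0.0283×2090×(0 − (-12.8)) = 757.08
  fusion: m_ice L_f = 0.0283×334000 = 9452.2
  meltwater 0→T: 0.0283×4180×T = 118.29 T
  seawater: 4907.7(T − 84.2)
5026 T = 413228 − 10209 = 403019
T ≈ 80.19 °C (positive, so assuming full melt was valid).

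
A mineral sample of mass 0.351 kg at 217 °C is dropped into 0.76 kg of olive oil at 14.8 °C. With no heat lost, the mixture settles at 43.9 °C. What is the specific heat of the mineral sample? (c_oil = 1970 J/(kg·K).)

c ≈ 717 J/(kg·K)

Heat lost by the mineral sample = heat gained by the oil:
0.351×c×(217 − 43.9) = 0.76×1970×(43.9 − 14.8)
60.76 c = 43569  ⇒  c ≈ 717.1 J/(kg·K)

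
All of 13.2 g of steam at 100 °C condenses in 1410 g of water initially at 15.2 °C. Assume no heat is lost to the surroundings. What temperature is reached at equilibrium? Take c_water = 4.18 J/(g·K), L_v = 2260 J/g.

T_f ≈ 21.0 °C

Sum of m c ΔT and latent-heat terms is zero:
latent heat released on condensation: 13.2·2260 = 29832; condensate cools 100→T: 13.2·4.18·(T − 100) = 55.18(T − 100); water warms: 1410·4.18·(T − 15.2) = 5893.8(T − 15.2)
5949 T = 29832 + 5517.6 + 89586 = 124935
T ≈ 21.00 °C (< 100 °C, so full condensation is consistent).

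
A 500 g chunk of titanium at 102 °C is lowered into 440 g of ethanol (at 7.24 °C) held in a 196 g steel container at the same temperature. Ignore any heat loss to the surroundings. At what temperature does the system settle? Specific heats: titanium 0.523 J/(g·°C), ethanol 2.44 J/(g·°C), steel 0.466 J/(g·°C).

T_f ≈ 24.6 °C

T_f is the heat-capacity-weighted average of the initial temperatures:
T_f = (261.5·102 + 1073.6·7.24 + 91.34·7.24) / (261.5 + 1073.6 + 91.34)
    = 35107 / 1426.4 ≈ 24.61 °C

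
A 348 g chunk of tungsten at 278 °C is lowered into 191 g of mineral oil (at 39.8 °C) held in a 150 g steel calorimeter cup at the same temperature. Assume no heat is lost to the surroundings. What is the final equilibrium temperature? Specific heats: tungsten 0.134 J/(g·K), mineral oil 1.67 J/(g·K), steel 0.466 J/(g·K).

T_f ≈ 65.3 °C

Taking heat into each body as positive, Σ m c ΔT = 0:
348·0.134·(T − 278) + 191·1.67·(T − 39.8) + 150·0.466·(T − 39.8) = 0
46.63(T − 278) + 318.97(T − 39.8) + 69.9(T − 39.8) = 0
(46.63 + 318.97 + 69.9) T = 46.63·278 + 318.97·39.8 + 69.9·39.8
T ≈ 65.31 °C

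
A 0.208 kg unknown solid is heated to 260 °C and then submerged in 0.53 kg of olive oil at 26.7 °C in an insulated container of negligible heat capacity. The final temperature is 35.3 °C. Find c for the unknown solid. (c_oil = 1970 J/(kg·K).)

c ≈ 192 J/(kg·K)

Let T be the final temperature. ΣQ_i = 0:
0.208×c×(35.3 − 260) + 0.53×1970×(35.3 − 26.7) = 0
-46.74 c = -8979.3
c = -8979.3/-46.74 ≈ 192.1 J/(kg·K)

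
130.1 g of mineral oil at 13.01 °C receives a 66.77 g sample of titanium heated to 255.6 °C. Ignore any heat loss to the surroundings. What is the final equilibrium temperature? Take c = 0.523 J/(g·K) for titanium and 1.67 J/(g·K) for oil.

T_f ≈ 46.6 °C

Set heat shed by the hot body equal to heat absorbed by the cold body:
66.77*0.523*(255.6 − T) = 130.1*1.67*(T − 13.01)
34.92(255.6 − T) = 217.27(T − 13.01)
252.19 T = 11752  ⇒  T ≈ 46.60 °C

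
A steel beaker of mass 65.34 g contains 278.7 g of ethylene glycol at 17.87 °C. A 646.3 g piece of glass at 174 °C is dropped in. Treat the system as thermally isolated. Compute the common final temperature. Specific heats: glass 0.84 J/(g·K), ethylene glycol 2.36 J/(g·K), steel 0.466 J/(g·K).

T_f ≈ 86.7 °C

Let T be the final temperature. ΣQ_i = 0:
646.3*0.84*(T − 174) + 278.7*2.36*(T − 17.87) + 65.34*0.466*(T − 17.87) = 0
(542.89 + 657.73 + 30.45) T = 542.89*174 + 657.73*17.87 + 30.45*17.87
T = 106761 / 1231.1 = 86.7 °C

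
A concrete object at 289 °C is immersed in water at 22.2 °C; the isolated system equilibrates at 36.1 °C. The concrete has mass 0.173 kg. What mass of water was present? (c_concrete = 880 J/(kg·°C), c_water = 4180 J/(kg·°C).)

m ≈ 0.663 kg

Setting the total heat transfer to zero:
0.173×880×(36.1 − 289) + m×4180×(36.1 − 22.2) = 0
58102 m = 38501
m = 38501/58102 ≈ 0.6627 kg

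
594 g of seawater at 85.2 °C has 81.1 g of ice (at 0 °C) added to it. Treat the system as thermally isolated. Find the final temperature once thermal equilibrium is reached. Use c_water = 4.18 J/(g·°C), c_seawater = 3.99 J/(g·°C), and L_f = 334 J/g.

Conservation of energy gives ΣQ = 0:
latent heat to melt: 81.1×334 = 27087; warm the meltwater: 339 T; seawater cools: 594×3.99×(T − 85.2) = 2370.1(T − 85.2)
2709.1 T = 201929 − 27087 = 174842
T ≈ 64.54 °C. Since T > 0 °C, the all-ice-melts assumption holds.

T_f ≈ 64.5 °C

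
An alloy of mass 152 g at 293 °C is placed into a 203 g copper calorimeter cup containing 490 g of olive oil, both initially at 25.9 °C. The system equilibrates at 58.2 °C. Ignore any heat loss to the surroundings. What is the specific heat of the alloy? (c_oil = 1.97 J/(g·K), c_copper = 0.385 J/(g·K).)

c ≈ 0.944 J/(g·K)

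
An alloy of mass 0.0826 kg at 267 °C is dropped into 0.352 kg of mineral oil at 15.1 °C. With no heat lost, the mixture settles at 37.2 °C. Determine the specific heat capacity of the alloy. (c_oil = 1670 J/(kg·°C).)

Energy conservation, ΣQ = 0:
0.0826×c×(37.2 − 267) + 0.352×1670×(37.2 − 15.1) = 0
-18.98 c = -12991
c = -12991/-18.98 ≈ 684.4 J/(kg·°C)

c ≈ 684 J/(kg·°C)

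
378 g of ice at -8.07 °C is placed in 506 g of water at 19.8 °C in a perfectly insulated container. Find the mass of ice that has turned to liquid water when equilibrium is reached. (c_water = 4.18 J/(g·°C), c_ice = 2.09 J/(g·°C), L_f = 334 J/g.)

Cooling the water to 0 °C releases 506×4.18×19.8 = 41879 J.
Of that, 378×2.09×8.07 = 6375.5 J goes to bring the ice to 0 °C, leaving 35503 J.
Melting all 378 g of ice would need 378×334 = 126252 J.
Since 35503 < 126252 J, not all the ice melts; equilibrium is at 0 °C.
m_melt = 35503 / L_f = 106.3 g.

m_melted ≈ 106 g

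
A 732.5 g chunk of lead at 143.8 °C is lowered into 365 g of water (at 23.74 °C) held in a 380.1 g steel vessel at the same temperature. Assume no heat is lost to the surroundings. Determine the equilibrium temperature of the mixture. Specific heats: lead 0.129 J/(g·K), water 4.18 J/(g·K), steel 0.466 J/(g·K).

Let T be the final temperature. ΣQ_i = 0:
732.5·0.129·(T − 143.8) + 365·4.18·(T − 23.74) + 380.1·0.466·(T − 23.74) = 0
94.49(T − 143.8) + 1525.7(T − 23.74) + 177.13(T − 23.74) = 0
1797.3 T = 54013
T = 54013 / 1797.3 = 30.1 °C

T_f ≈ 30.1 °C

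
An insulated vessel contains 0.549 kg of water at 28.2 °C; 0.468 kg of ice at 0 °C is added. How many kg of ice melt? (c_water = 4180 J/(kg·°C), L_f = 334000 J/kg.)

Water can give up m c ΔT = 0.549·4180·28.2 = 64714 J before reaching 0 °C.
Fully melting the ice requires m_ice L_f = 0.468·334000 = 156312 J.
That's not enough to melt it all — equilibrium is at 0 °C with ice remaining.
m_melted·334000 = 64714  ⇒  m_melted ≈ 0.1938 kg.

m_melted ≈ 0.194 kg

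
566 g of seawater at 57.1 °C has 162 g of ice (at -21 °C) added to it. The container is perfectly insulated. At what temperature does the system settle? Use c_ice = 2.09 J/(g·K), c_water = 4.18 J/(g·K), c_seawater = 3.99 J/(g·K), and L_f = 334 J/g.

T_f ≈ 23.1 °C

Conservation of energy gives ΣQ = 0:
ice -21→0 °C: 162·2.09·21 = 7110.2; fusion: m_ice L_f = 162·334 = 54108; meltwater 0→T: 162·4.18·T = 677.16 T; seawater: 2258.3(T − 57.1)
2935.5 T = 128951 − 61218 = 67733
T ≈ 23.07 °C — above 0 °C, consistent with complete melting.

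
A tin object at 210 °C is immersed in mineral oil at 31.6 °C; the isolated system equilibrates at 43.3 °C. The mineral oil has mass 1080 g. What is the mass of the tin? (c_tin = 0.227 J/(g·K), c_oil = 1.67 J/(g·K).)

m ≈ 558 g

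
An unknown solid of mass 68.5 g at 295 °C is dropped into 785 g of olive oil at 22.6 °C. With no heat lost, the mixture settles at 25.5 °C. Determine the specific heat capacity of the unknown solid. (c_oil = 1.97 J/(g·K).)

c ≈ 0.243 J/(g·K)

Heat gained plus heat lost sum to zero:
68.5×c×(25.5 − 295) + 785×1.97×(25.5 − 22.6) = 0
-18461 c = -4484.7
c = -4484.7/-18461 ≈ 0.2429 J/(g·K)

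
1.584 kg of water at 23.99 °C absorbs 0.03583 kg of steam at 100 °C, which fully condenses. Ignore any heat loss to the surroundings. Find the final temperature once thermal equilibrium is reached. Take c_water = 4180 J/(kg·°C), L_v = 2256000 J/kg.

T_f ≈ 37.6 °C

Conservation of energy gives ΣQ = 0:
latent heat released on condensation: 0.03583×2256000 = 80832; condensed water 100 °C→T: 149.77(T − 100); original water: 6621.1(T − 23.99)
6770.9 T = 80832 + 14977 + 158841 = 254650
T ≈ 37.61 °C, under the boiling point, so the assumption holds.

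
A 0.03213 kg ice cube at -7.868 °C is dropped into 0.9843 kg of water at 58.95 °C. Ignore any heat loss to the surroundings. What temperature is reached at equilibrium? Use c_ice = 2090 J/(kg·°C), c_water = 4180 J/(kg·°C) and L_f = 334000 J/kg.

T_f ≈ 54.4 °C

Conservation of energy gives ΣQ = 0:
warm ice to 0 °C: 0.03213·2090·(0 − (-7.868)) = 528.35
  melt ice: 0.03213·334000 = 10731
  warm the meltwater: 134.3 T
  water: 4114.4(T − 58.95)
4248.7 T = 242542 − 11260 = 231283
T ≈ 54.44 °C (positive, so assuming full melt was valid).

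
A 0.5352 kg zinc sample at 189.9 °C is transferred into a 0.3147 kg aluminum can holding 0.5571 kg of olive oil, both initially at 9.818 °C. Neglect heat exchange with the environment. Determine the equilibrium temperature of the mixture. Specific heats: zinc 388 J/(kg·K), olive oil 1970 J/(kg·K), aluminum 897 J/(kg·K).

T_f ≈ 33.4 °C

T_f is the heat-capacity-weighted average of the initial temperatures:
T_f = (207.66×189.9 + 1097.5×9.818 + 282.29×9.818) / (207.66 + 1097.5 + 282.29)
    = 52981 / 1587.4 ≈ 33.38 °C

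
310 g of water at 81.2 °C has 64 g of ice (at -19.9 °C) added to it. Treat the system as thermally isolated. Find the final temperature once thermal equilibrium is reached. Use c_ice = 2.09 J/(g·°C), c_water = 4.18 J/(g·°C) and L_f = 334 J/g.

T_f ≈ 51.9 °C

Net heat exchanged in the isolated system is zero:
warm ice to 0 °C: 64·2.09·(0 − (-19.9)) = 2661.8; latent heat to melt: 64·334 = 21376; meltwater 0→T: 64·4.18·T = 267.52 T; water cools: 310·4.18·(T − 81.2) = 1295.8(T − 81.2)
1563.3 T = 105219 − 24038 = 81181
T ≈ 51.93 °C. Since T > 0 °C, the all-ice-melts assumption holds.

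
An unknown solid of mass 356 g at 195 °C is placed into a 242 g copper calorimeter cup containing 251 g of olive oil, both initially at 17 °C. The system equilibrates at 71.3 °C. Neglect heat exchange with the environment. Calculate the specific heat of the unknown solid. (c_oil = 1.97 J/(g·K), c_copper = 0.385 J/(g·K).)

Net heat exchanged in the isolated system is zero:
356×c×(71.3 − 195) + 251×1.97×(71.3 − 17) + 242×0.385×(71.3 − 17) = 0
-44037 c = -31909
c = -31909/-44037 ≈ 0.7246 J/(g·K)

c ≈ 0.725 J/(g·K)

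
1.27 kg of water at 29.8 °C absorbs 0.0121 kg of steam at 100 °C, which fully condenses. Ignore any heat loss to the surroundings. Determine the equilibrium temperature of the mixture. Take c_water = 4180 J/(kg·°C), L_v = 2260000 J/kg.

T_f ≈ 35.6 °C

Let T be the final temperature. ΣQ_i = 0:
condense steam: −0.0121×2260000 = −27346
  condensed water 100 °C→T: 50.58(T − 100)
  original water: 5308.6(T − 29.8)
5359.2 T = 27346 + 5057.8 + 158196 = 190600
T ≈ 35.57 °C, under the boiling point, so the assumption holds.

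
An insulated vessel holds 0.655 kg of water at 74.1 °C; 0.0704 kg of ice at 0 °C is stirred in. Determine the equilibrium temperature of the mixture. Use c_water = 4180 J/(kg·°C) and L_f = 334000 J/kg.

Taking heat into each body as positive, Σ m c ΔT = 0:
fusion: m_ice L_f = 0.0704·334000 = 23514; warm the meltwater: 294.27 T; water: 2737.9(T − 74.1)
3032.2 T = 202878 − 23514 = 179365
T ≈ 59.15 °C — above 0 °C, consistent with complete melting.

T_f ≈ 59.2 °C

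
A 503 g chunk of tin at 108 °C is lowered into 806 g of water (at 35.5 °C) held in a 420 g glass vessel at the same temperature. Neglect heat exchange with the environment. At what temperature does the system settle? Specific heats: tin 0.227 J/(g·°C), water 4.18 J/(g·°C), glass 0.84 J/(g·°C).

T_f ≈ 37.7 °C

Let T be the final temperature. ΣQ_i = 0:
503*0.227*(T − 108) + 806*4.18*(T − 35.5) + 420*0.84*(T − 35.5) = 0
3836.1 T = 144458
T ≈ 37.66 °C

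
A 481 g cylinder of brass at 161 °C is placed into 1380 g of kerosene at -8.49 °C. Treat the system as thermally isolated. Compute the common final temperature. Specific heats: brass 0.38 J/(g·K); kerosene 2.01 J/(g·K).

Let T be the final temperature. ΣQ_i = 0:
481*0.38*(T − 161) + 1380*2.01*(T − (-8.49)) = 0
182.78(T − 161) + 2773.8(T − (-8.49)) = 0
2956.6 T = 5878
T ≈ 1.99 °C

T_f ≈ 2.0 °C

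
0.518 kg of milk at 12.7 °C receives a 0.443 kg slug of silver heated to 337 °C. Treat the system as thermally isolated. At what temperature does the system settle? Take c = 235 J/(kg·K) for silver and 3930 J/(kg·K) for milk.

T_f ≈ 28.5 °C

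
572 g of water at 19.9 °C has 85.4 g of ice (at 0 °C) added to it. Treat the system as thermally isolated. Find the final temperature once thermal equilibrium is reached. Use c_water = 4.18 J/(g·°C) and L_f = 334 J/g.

Setting the total heat transfer to zero:
latent heat to melt: 85.4×334 = 28524; meltwater 0→T: 85.4×4.18×T = 356.97 T; water cools: 572×4.18×(T − 19.9) = 2391(T − 19.9)
2747.9 T = 47580 − 28524 = 19057
T ≈ 6.93 °C — above 0 °C, consistent with complete melting.

T_f ≈ 6.9 °C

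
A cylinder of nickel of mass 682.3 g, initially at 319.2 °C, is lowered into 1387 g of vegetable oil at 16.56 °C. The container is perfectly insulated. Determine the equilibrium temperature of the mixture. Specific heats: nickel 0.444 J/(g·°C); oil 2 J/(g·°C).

Heat gained plus heat lost sum to zero:
682.3*0.444*(T − 319.2) + 1387*2*(T − 16.56) = 0
3076.9 T = 142636
T = 142636/3076.9 ≈ 46.36 °C

T_f ≈ 46.4 °C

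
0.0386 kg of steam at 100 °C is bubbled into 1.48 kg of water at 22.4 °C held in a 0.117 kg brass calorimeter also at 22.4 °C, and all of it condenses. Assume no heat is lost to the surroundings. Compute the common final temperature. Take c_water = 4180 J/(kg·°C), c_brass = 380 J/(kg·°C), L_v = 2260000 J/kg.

Setting the total heat transfer to zero:
steam→water at 100 °C releases m L_v = 0.0386·2260000 = 87236; condensed water 100 °C→T: 161.35(T − 100); water warms: 1.48·4180·(T − 22.4) = 6186.4(T − 22.4); cup: 44.46(T − 22.4)
6392.2 T = 87236 + 16135 + 139571 = 242942
T ≈ 38.01 °C (< 100 °C, so full condensation is consistent).

T_f ≈ 38.0 °C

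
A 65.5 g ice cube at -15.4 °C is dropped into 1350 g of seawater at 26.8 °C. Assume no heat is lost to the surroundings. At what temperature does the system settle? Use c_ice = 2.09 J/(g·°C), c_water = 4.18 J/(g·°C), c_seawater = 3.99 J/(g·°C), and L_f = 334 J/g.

T_f ≈ 21.3 °C

Conservation of energy gives ΣQ = 0:
warm ice to 0 °C: 65.5·2.09·(0 − (-15.4)) = 2108.2; latent heat to melt: 65.5·334 = 21877; meltwater 0→T: 65.5·4.18·T = 273.79 T; seawater cools: 1350·3.99·(T − 26.8) = 5386.5(T − 26.8)
5660.3 T = 144358 − 23985 = 120373
T ≈ 21.27 °C (positive, so assuming full melt was valid).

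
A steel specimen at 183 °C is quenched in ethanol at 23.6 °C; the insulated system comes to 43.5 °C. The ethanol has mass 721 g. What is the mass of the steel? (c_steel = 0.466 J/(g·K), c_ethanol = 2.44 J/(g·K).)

Let T be the final temperature. ΣQ_i = 0:
m·0.466·(43.5 − 183) + 721·2.44·(43.5 − 23.6) = 0
-65.01 m = -35009
m = -35009/-65.01 ≈ 538.5 g

m ≈ 539 g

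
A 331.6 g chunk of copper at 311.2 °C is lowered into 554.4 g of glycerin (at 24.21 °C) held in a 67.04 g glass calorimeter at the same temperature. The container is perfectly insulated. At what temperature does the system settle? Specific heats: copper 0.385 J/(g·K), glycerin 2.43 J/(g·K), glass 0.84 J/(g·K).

T_f ≈ 48.1 °C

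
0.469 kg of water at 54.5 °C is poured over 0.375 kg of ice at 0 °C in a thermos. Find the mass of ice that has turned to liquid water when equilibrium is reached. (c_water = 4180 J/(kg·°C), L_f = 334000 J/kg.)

m_melted ≈ 0.32 kg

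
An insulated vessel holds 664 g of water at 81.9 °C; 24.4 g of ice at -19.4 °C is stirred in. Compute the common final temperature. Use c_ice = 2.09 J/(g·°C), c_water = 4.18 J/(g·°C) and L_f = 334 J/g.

Energy balance with sensible and latent terms:
warm ice to 0 °C: 24.4×2.09×(0 − (-19.4)) = 989.32; melt ice: 24.4×334 = 8149.6; meltwater 0→T: 24.4×4.18×T = 101.99 T; water: 2775.5(T − 81.9)
2877.5 T = 227315 − 9138.9 = 218176
T ≈ 75.82 °C (positive, so assuming full melt was valid).

T_f ≈ 75.8 °C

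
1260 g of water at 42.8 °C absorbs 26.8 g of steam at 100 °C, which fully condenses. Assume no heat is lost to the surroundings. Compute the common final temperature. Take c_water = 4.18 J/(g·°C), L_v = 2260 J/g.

Energy balance with sensible and latent terms:
condense steam: −26.8×2260 = −60568
  condensate cools 100→T: 26.8×4.18×(T − 100) = 112.02(T − 100)
  water warms: 1260×4.18×(T − 42.8) = 5266.8(T − 42.8)
5378.8 T = 60568 + 11202 + 225419 = 297189
T ≈ 55.25 °C, under the boiling point, so the assumption holds.

T_f ≈ 55.3 °C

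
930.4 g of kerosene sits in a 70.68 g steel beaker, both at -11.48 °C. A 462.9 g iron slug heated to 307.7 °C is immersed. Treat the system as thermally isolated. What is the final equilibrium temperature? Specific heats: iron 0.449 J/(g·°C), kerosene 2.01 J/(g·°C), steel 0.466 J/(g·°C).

Energy conservation, ΣQ = 0:
462.9×0.449×(T − 307.7) + 930.4×2.01×(T − (-11.48)) + 70.68×0.466×(T − (-11.48)) = 0
207.84(T − 307.7) + 1870.1(T − (-11.48)) + 32.94(T − (-11.48)) = 0
(207.84 + 1870.1 + 32.94) T = 207.84×307.7 + 1870.1×(-11.48) + 32.94×(-11.48)
T ≈ 19.95 °C

T_f ≈ 19.9 °C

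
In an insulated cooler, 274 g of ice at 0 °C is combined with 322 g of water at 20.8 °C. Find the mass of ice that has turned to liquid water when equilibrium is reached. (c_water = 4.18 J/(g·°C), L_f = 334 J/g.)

Water can give up m c ΔT = 322·4.18·20.8 = 27996 J before reaching 0 °C.
Fully melting the ice requires m_ice L_f = 274·334 = 91516 J.
27996 J < 91516 J, so only part of the ice melts and the system sits at 0 °C.
Mass melted = 27996/334 ≈ 83.82 g.

m_melted ≈ 83.8 g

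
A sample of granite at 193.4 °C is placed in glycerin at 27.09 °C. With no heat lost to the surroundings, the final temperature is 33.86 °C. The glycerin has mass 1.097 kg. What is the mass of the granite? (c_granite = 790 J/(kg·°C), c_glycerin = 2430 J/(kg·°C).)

m ≈ 0.143 kg

Conservation of energy gives ΣQ = 0:
m×790×(33.86 − 193.4) + 1.097×2430×(33.86 − 27.09) = 0
-126037 m = -18047
m = -18047/-126037 ≈ 0.1432 kg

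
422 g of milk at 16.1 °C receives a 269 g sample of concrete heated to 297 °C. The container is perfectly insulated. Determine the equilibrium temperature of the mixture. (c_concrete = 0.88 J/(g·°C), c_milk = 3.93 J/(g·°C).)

T_f ≈ 51.2 °C

Taking heat into each body as positive, Σ m c ΔT = 0:
269·0.88·(T − 297) + 422·3.93·(T − 16.1) = 0
236.72(T − 297) + 1658.5(T − 16.1) = 0
1895.2 T = 97007
T = 97007 / 1895.2 = 51.2 °C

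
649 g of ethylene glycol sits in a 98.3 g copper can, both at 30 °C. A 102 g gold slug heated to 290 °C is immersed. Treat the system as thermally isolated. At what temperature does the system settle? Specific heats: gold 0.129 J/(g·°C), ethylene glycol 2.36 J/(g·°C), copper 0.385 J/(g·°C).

T_f ≈ 32.2 °C

T_f = Σ m_i c_i T_i / Σ m_i c_i:
T_f = (13.16·290 + 1531.6·30 + 37.85·30) / (13.16 + 1531.6 + 37.85)
    = 50900 / 1582.6 ≈ 32.16 °C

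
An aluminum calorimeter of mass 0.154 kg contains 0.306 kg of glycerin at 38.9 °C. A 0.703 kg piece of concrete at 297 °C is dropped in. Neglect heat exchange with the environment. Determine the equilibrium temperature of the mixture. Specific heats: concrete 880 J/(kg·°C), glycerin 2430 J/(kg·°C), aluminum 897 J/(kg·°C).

T_f ≈ 145.3 °C

Conservation of energy gives ΣQ = 0:
0.703×880×(T − 297) + 0.306×2430×(T − 38.9) + 0.154×897×(T − 38.9) = 0
1500.4 T = 218035
T = 218035 / 1500.4 = 145 °C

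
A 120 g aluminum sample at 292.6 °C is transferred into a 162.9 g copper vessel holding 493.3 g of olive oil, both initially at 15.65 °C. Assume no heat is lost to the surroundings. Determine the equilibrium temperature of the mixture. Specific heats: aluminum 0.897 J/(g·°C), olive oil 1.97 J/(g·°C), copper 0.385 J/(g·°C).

T_f ≈ 41.8 °C

Let T be the final temperature. ΣQ_i = 0:
120×0.897×(T − 292.6) + 493.3×1.97×(T − 15.65) + 162.9×0.385×(T − 15.65) = 0
1142.2 T = 47686
T ≈ 41.75 °C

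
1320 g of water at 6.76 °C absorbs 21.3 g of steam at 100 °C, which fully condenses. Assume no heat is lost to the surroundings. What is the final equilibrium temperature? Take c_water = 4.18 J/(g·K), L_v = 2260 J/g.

Energy conservation, ΣQ = 0:
steam→water at 100 °C releases m L_v = 21.3·2260 = 48138
  condensed water 100 °C→T: 89.03(T − 100)
  water warms: 1320·4.18·(T − 6.76) = 5517.6(T − 6.76)
5606.6 T = 48138 + 8903.4 + 37299 = 94340
T ≈ 16.83 °C — below 100 °C, confirming all the steam condensed.

T_f ≈ 16.8 °C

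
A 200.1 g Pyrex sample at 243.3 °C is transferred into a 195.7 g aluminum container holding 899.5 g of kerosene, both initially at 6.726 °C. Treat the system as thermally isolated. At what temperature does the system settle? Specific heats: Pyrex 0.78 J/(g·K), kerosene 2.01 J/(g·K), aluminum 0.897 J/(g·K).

With ΣQ=0 the equilibrium temperature is the m·c-weighted mean:
T_f = (156.08*243.3 + 1808*6.726 + 175.54*6.726) / (156.08 + 1808 + 175.54)
    = 51315 / 2139.6 ≈ 23.98 °C

T_f ≈ 24.0 °C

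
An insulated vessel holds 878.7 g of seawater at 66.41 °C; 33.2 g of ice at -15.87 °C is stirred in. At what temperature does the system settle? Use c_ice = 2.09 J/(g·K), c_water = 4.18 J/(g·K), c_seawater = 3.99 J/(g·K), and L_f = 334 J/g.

T_f ≈ 60.5 °C

Setting the total heat transfer to zero:
warm ice to 0 °C: 33.2·2.09·(0 − (-15.87)) = 1101.2; fusion: m_ice L_f = 33.2·334 = 11089; warm the meltwater: 138.78 T; seawater cools: 878.7·3.99·(T − 66.41) = 3506(T − 66.41)
3644.8 T = 232834 − 12190 = 220644
T ≈ 60.54 °C (positive, so assuming full melt was valid).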